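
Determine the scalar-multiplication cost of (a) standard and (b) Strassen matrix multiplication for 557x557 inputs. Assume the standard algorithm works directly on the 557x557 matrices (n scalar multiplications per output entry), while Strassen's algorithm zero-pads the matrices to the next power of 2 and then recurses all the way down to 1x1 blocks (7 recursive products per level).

Matrix multiplication for 557x557 matrices:

Strassen's algorithm requires power-of-2 dimensions. Pad 557x557 to 1024x1024 (next power of 2).

Standard algorithm: 557^3 = 172808693 multiplications
Strassen's algorithm: 7^(log2(1024)) = 7^10 = 282475249 multiplications
Difference: 172808693 - 282475249 = -109666556 (Strassen uses MORE here due to padding overhead — for small or just-over-power-of-2 n, padding can outweigh the per-level savings)

Standard: 172808693 multiplications (557^3). Strassen: 282475249 multiplications (7^10, after padding to 1024x1024). Strassen reduces 8 recursive multiplications to 7 at each level.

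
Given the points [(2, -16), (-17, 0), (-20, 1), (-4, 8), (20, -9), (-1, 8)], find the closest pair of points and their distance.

Computing all pairwise distances among 6 points:

d((2, -16), (-17, 0)) = 24.8395
d((2, -16), (-20, 1)) = 27.8029
d((2, -16), (-4, 8)) = 24.7386
d((2, -16), (20, -9)) = 19.3132
d((2, -16), (-1, 8)) = 24.1868
d((-17, 0), (-20, 1)) = 3.1623
d((-17, 0), (-4, 8)) = 15.2643
d((-17, 0), (20, -9)) = 38.0789
d((-17, 0), (-1, 8)) = 17.8885
d((-20, 1), (-4, 8)) = 17.4642
d((-20, 1), (20, -9)) = 41.2311
d((-20, 1), (-1, 8)) = 20.2485
d((-4, 8), (20, -9)) = 29.4109
d((-4, 8), (-1, 8)) = 3.0 <-- minimum
d((20, -9), (-1, 8)) = 27.0185

Closest pair: (-4, 8) and (-1, 8) with distance 3.0

The closest pair is (-4, 8) and (-1, 8) with Euclidean distance 3.0. For 6 points, brute-force pairwise comparison is shown above. For large n, the divide-and-conquer algorithm (sort by x, recurse on halves, check the dividing strip) achieves O(n log n).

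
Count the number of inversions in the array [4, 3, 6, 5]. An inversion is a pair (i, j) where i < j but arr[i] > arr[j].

Finding inversions in [4, 3, 6, 5]:

(0, 1): arr[0]=4 > arr[1]=3
(2, 3): arr[2]=6 > arr[3]=5

Total inversions: 2

The array has 2 inversion(s): (0,1), (2,3). Each pair (i,j) satisfies i < j and arr[i] > arr[j].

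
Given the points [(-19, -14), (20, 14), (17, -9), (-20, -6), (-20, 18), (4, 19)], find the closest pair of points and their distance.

Computing all pairwise distances among 6 points:

d((-19, -14), (20, 14)) = 48.0104
d((-19, -14), (17, -9)) = 36.3456
d((-19, -14), (-20, -6)) = 8.0623 <-- minimum
d((-19, -14), (-20, 18)) = 32.0156
d((-19, -14), (4, 19)) = 40.2244
d((20, 14), (17, -9)) = 23.1948
d((20, 14), (-20, -6)) = 44.7214
d((20, 14), (-20, 18)) = 40.1995
d((20, 14), (4, 19)) = 16.7631
d((17, -9), (-20, -6)) = 37.1214
d((17, -9), (-20, 18)) = 45.8039
d((17, -9), (4, 19)) = 30.8707
d((-20, -6), (-20, 18)) = 24.0
d((-20, -6), (4, 19)) = 34.6554
d((-20, 18), (4, 19)) = 24.0208

Closest pair: (-19, -14) and (-20, -6) with distance 8.0623

The closest pair is (-19, -14) and (-20, -6) with Euclidean distance 8.0623. For 6 points, brute-force pairwise comparison is shown above. For large n, the divide-and-conquer algorithm (sort by x, recurse on halves, check the dividing strip) achieves O(n log n).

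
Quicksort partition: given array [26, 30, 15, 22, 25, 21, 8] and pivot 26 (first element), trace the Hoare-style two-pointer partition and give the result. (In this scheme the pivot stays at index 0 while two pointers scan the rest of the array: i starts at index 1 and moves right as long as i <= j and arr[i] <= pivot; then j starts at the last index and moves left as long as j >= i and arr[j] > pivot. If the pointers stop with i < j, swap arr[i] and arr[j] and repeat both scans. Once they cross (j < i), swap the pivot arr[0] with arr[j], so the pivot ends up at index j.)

Hoare-style two-pointer partition with pivot = 26:

Initial array: [26, 30, 15, 22, 25, 21, 8]

Pointers start at i = 1, j = 6.
i stops at index 1 (arr[1]=30 > 26), j stops at index 6 (arr[6]=8 <= 26): swap arr[1] and arr[6], array becomes [26, 8, 15, 22, 25, 21, 30]
i ends at 6, j ends at 5: the pointers have crossed (j < i), so scanning stops.

Swap pivot arr[0] with arr[5] to place pivot at position 5: [21, 8, 15, 22, 25, 26, 30]
Pivot position: 5

After partitioning with pivot 26, the array becomes [21, 8, 15, 22, 25, 26, 30]. The pivot is placed at index 5. All elements to the left of the pivot are <= 26, and all elements to the right are > 26.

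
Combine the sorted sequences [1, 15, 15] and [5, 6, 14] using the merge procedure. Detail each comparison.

Merging process:

Compare 1 vs 5: take 1 from left. Merged: [1]
Compare 15 vs 5: take 5 from right. Merged: [1, 5]
Compare 15 vs 6: take 6 from right. Merged: [1, 5, 6]
Compare 15 vs 14: take 14 from right. Merged: [1, 5, 6, 14]
Append remaining from left: [15, 15]. Merged: [1, 5, 6, 14, 15, 15]

Final merged array: [1, 5, 6, 14, 15, 15]
Total comparisons: 4

The merged array is [1, 5, 6, 14, 15, 15], requiring 4 comparisons. The merge step runs in O(n) time where n is the total number of elements.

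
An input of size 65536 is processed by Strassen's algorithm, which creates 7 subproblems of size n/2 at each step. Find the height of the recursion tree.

For divide and conquer with division factor 2:

Problem sizes at each level:
Level 0: 65536
Level 1: 32768
Level 2: 16384
Level 3: 8192
Level 4: 4096
Level 5: 2048
Level 6: 1024
Level 7: 512
Level 8: 256
Level 9: 128
Level 10: 64
Level 11: 32
Level 12: 16
Level 13: 8
Level 14: 4
Level 15: 2
Level 16: 1

The root is level 0 and the size-1 base case is level 16 (the tree spans levels 0 through 16, i.e. 17 levels counting the root), so the depth is the number of divisions: log_2(65536) = 16

The recursion tree depth is log_2(65536) = 16. At each level, the problem size is divided by 2, so it takes 16 divisions to reduce to a base case of size 1. The algorithm makes 7 recursive calls at each level.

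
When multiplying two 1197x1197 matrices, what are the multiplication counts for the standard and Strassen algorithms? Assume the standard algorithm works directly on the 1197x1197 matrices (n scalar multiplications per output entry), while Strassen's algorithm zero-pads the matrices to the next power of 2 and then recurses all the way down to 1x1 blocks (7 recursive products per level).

Matrix multiplication for 1197x1197 matrices:

Strassen's algorithm requires power-of-2 dimensions. Pad 1197x1197 to 2048x2048 (next power of 2).

Standard algorithm: 1197^3 = 1715072373 multiplications
Strassen's algorithm: 7^(log2(2048)) = 7^11 = 1977326743 multiplications
Difference: 1715072373 - 1977326743 = -262254370 (Strassen uses MORE here due to padding overhead — for small or just-over-power-of-2 n, padding can outweigh the per-level savings)

Standard: 1715072373 multiplications (1197^3). Strassen: 1977326743 multiplications (7^11, after padding to 2048x2048). Strassen reduces 8 recursive multiplications to 7 at each level.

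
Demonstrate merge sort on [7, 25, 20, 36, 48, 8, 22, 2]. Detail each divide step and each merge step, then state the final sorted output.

Merge sort trace:

Split: [7, 25, 20, 36, 48, 8, 22, 2] -> [7, 25, 20, 36] and [48, 8, 22, 2]
  Split: [7, 25, 20, 36] -> [7, 25] and [20, 36]
    Split: [7, 25] -> [7] and [25]
    Merge: [7] + [25] -> [7, 25]
    Split: [20, 36] -> [20] and [36]
    Merge: [20] + [36] -> [20, 36]
  Merge: [7, 25] + [20, 36] -> [7, 20, 25, 36]
  Split: [48, 8, 22, 2] -> [48, 8] and [22, 2]
    Split: [48, 8] -> [48] and [8]
    Merge: [48] + [8] -> [8, 48]
    Split: [22, 2] -> [22] and [2]
    Merge: [22] + [2] -> [2, 22]
  Merge: [8, 48] + [2, 22] -> [2, 8, 22, 48]
Merge: [7, 20, 25, 36] + [2, 8, 22, 48] -> [2, 7, 8, 20, 22, 25, 36, 48]

Final sorted array: [2, 7, 8, 20, 22, 25, 36, 48]

The merge sort proceeds by recursively splitting the array and merging sorted halves.
After all merges, the sorted array is [2, 7, 8, 20, 22, 25, 36, 48].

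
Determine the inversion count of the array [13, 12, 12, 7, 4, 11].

Finding inversions in [13, 12, 12, 7, 4, 11]:

(0, 1): arr[0]=13 > arr[1]=12
(0, 2): arr[0]=13 > arr[2]=12
(0, 3): arr[0]=13 > arr[3]=7
(0, 4): arr[0]=13 > arr[4]=4
(0, 5): arr[0]=13 > arr[5]=11
(1, 3): arr[1]=12 > arr[3]=7
(1, 4): arr[1]=12 > arr[4]=4
(1, 5): arr[1]=12 > arr[5]=11
(2, 3): arr[2]=12 > arr[3]=7
(2, 4): arr[2]=12 > arr[4]=4
(2, 5): arr[2]=12 > arr[5]=11
(3, 4): arr[3]=7 > arr[4]=4

Total inversions: 12

The array has 12 inversion(s): (0,1), (0,2), (0,3), (0,4), (0,5), (1,3), (1,4), (1,5), (2,3), (2,4), (2,5), (3,4). Each pair (i,j) satisfies i < j and arr[i] > arr[j].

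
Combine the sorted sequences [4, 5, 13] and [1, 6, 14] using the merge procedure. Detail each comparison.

Merging process:

Compare 4 vs 1: take 1 from right. Merged: [1]
Compare 4 vs 6: take 4 from left. Merged: [1, 4]
Compare 5 vs 6: take 5 from left. Merged: [1, 4, 5]
Compare 13 vs 6: take 6 from right. Merged: [1, 4, 5, 6]
Compare 13 vs 14: take 13 from left. Merged: [1, 4, 5, 6, 13]
Append remaining from right: [14]. Merged: [1, 4, 5, 6, 13, 14]

Final merged array: [1, 4, 5, 6, 13, 14]
Total comparisons: 5

The merged array is [1, 4, 5, 6, 13, 14], requiring 5 comparisons. The merge step runs in O(n) time where n is the total number of elements.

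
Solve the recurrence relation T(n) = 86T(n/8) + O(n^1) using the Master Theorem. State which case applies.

Master Theorem for T(n) = 86T(n/8) + O(n^1):

a = 86, b = 8, c = 1
log_b(a) = log_8(86) = 2.1421

Case 1: c = 1 < log_8(86) = 2.1421
T(n) = O(n^(log_8 86))

For T(n) = 86T(n/8) + O(n^1): log_8(86) = 2.1421. This is Case 1 of the Master Theorem (c < log_b(a), work dominated by leaves), giving O(n^(log_8 86)).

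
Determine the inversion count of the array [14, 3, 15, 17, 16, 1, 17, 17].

Finding inversions in [14, 3, 15, 17, 16, 1, 17, 17]:

(0, 1): arr[0]=14 > arr[1]=3
(0, 5): arr[0]=14 > arr[5]=1
(1, 5): arr[1]=3 > arr[5]=1
(2, 5): arr[2]=15 > arr[5]=1
(3, 4): arr[3]=17 > arr[4]=16
(3, 5): arr[3]=17 > arr[5]=1
(4, 5): arr[4]=16 > arr[5]=1

Total inversions: 7

The array has 7 inversion(s): (0,1), (0,5), (1,5), (2,5), (3,4), (3,5), (4,5). Each pair (i,j) satisfies i < j and arr[i] > arr[j].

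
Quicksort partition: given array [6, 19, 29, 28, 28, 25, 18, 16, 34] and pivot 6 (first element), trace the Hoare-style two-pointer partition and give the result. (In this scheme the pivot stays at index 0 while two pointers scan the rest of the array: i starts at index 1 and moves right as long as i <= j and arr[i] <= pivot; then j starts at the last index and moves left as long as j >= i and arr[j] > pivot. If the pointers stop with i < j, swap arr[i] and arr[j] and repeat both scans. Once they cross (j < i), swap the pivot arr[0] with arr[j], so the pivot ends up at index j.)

Hoare-style two-pointer partition with pivot = 6:

Initial array: [6, 19, 29, 28, 28, 25, 18, 16, 34]

Pointers start at i = 1, j = 8.
i ends at 1, j ends at 0: the pointers have crossed (j < i), so scanning stops.

j = 0, so swapping arr[0] with arr[j] leaves the pivot at position 0: [6, 19, 29, 28, 28, 25, 18, 16, 34]
Pivot position: 0

After partitioning with pivot 6, the array becomes [6, 19, 29, 28, 28, 25, 18, 16, 34]. The pivot is placed at index 0. All elements to the left of the pivot are <= 6, and all elements to the right are > 6.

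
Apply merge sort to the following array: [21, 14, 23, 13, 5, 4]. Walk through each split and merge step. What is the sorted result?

Merge sort trace:

Split: [21, 14, 23, 13, 5, 4] -> [21, 14, 23] and [13, 5, 4]
  Split: [21, 14, 23] -> [21] and [14, 23]
    Split: [14, 23] -> [14] and [23]
    Merge: [14] + [23] -> [14, 23]
  Merge: [21] + [14, 23] -> [14, 21, 23]
  Split: [13, 5, 4] -> [13] and [5, 4]
    Split: [5, 4] -> [5] and [4]
    Merge: [5] + [4] -> [4, 5]
  Merge: [13] + [4, 5] -> [4, 5, 13]
Merge: [14, 21, 23] + [4, 5, 13] -> [4, 5, 13, 14, 21, 23]

Final sorted array: [4, 5, 13, 14, 21, 23]

The merge sort proceeds by recursively splitting the array and merging sorted halves.
After all merges, the sorted array is [4, 5, 13, 14, 21, 23].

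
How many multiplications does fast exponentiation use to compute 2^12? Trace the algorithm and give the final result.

Computing 2^12 by squaring (build up from 2^1; each line after the first costs one multiplication):

2^1 = 2
2^2 = (2^1)^2 = 2^2 = 4
2^3 = 2 * 2^2 = 2 * 4 = 8
2^6 = (2^3)^2 = 8^2 = 64
2^12 = (2^6)^2 = 64^2 = 4096

Result: 4096
Multiplications needed: 4 (4 lines after 2^1)

2^12 = 4096. Using exponentiation by squaring, this requires 4 multiplications. The key idea: if the exponent is even, square the half-power; if odd, multiply by the base once.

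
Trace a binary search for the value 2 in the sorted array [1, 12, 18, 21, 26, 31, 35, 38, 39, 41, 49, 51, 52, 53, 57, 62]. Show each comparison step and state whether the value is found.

Binary search for 2 in [1, 12, 18, 21, 26, 31, 35, 38, 39, 41, 49, 51, 52, 53, 57, 62]:

lo=0, hi=15, mid=7, arr[mid]=38 -> 38 > 2, search left half
lo=0, hi=6, mid=3, arr[mid]=21 -> 21 > 2, search left half
lo=0, hi=2, mid=1, arr[mid]=12 -> 12 > 2, search left half
lo=0, hi=0, mid=0, arr[mid]=1 -> 1 < 2, search right half
lo=1 > hi=0, target 2 not found

Binary search determines that 2 is not in the array after 4 comparisons. The search space was exhausted without finding the target.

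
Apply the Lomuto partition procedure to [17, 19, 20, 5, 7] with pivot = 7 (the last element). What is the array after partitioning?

Lomuto partition with pivot = 7:

Initial array: [17, 19, 20, 5, 7]

arr[0]=17 > 7: no swap
arr[1]=19 > 7: no swap
arr[2]=20 > 7: no swap
arr[3]=5 <= 7: swap with position 0, array becomes [5, 19, 20, 17, 7]

Place pivot at position 1: [5, 7, 20, 17, 19]
Pivot position: 1

After partitioning with pivot 7, the array becomes [5, 7, 20, 17, 19]. The pivot is placed at index 1. All elements to the left of the pivot are <= 7, and all elements to the right are > 7.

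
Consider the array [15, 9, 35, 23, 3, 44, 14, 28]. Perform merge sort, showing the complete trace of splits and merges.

Merge sort trace:

Split: [15, 9, 35, 23, 3, 44, 14, 28] -> [15, 9, 35, 23] and [3, 44, 14, 28]
  Split: [15, 9, 35, 23] -> [15, 9] and [35, 23]
    Split: [15, 9] -> [15] and [9]
    Merge: [15] + [9] -> [9, 15]
    Split: [35, 23] -> [35] and [23]
    Merge: [35] + [23] -> [23, 35]
  Merge: [9, 15] + [23, 35] -> [9, 15, 23, 35]
  Split: [3, 44, 14, 28] -> [3, 44] and [14, 28]
    Split: [3, 44] -> [3] and [44]
    Merge: [3] + [44] -> [3, 44]
    Split: [14, 28] -> [14] and [28]
    Merge: [14] + [28] -> [14, 28]
  Merge: [3, 44] + [14, 28] -> [3, 14, 28, 44]
Merge: [9, 15, 23, 35] + [3, 14, 28, 44] -> [3, 9, 14, 15, 23, 28, 35, 44]

Final sorted array: [3, 9, 14, 15, 23, 28, 35, 44]

The merge sort proceeds by recursively splitting the array and merging sorted halves.
After all merges, the sorted array is [3, 9, 14, 15, 23, 28, 35, 44].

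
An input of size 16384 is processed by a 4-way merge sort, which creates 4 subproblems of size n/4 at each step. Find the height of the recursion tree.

For divide and conquer with division factor 4:

Problem sizes at each level:
Level 0: 16384
Level 1: 4096
Level 2: 1024
Level 3: 256
Level 4: 64
Level 5: 16
Level 6: 4
Level 7: 1

The root is level 0 and the size-1 base case is level 7 (the tree spans levels 0 through 7, i.e. 8 levels counting the root), so the depth is the number of divisions: log_4(16384) = 7

The recursion tree depth is log_4(16384) = 7. At each level, the problem size is divided by 4, so it takes 7 divisions to reduce to a base case of size 1. The algorithm makes 4 recursive calls at each level.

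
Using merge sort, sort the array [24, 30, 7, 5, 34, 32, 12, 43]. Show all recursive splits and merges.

Merge sort trace:

Split: [24, 30, 7, 5, 34, 32, 12, 43] -> [24, 30, 7, 5] and [34, 32, 12, 43]
  Split: [24, 30, 7, 5] -> [24, 30] and [7, 5]
    Split: [24, 30] -> [24] and [30]
    Merge: [24] + [30] -> [24, 30]
    Split: [7, 5] -> [7] and [5]
    Merge: [7] + [5] -> [5, 7]
  Merge: [24, 30] + [5, 7] -> [5, 7, 24, 30]
  Split: [34, 32, 12, 43] -> [34, 32] and [12, 43]
    Split: [34, 32] -> [34] and [32]
    Merge: [34] + [32] -> [32, 34]
    Split: [12, 43] -> [12] and [43]
    Merge: [12] + [43] -> [12, 43]
  Merge: [32, 34] + [12, 43] -> [12, 32, 34, 43]
Merge: [5, 7, 24, 30] + [12, 32, 34, 43] -> [5, 7, 12, 24, 30, 32, 34, 43]

Final sorted array: [5, 7, 12, 24, 30, 32, 34, 43]

The merge sort proceeds by recursively splitting the array and merging sorted halves.
After all merges, the sorted array is [5, 7, 12, 24, 30, 32, 34, 43].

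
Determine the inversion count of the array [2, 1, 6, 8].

Finding inversions in [2, 1, 6, 8]:

(0, 1): arr[0]=2 > arr[1]=1

Total inversions: 1

The array has 1 inversion(s): (0,1). Each pair (i,j) satisfies i < j and arr[i] > arr[j].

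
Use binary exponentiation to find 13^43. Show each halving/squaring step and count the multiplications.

Computing 13^43 by squaring (build up from 13^1; each line after the first costs one multiplication):

13^1 = 13
13^2 = (13^1)^2 = 13^2 = 169
13^4 = (13^2)^2 = 169^2 = 28561
13^5 = 13 * 13^4 = 13 * 28561 = 371293
13^10 = (13^5)^2 = 371293^2 = 137858491849
13^20 = (13^10)^2 = 137858491849^2 = 19004963774880799438801
13^21 = 13 * 13^20 = 13 * 19004963774880799438801 = 247064529073450392704413
13^42 = (13^21)^2 = 247064529073450392704413^2 = 61040881526285814362156628321386486455989674569
13^43 = 13 * 13^42 = 13 * 61040881526285814362156628321386486455989674569 = 793531459841715586708036168178024323927865769397

Result: 793531459841715586708036168178024323927865769397
Multiplications needed: 8 (8 lines after 13^1)

13^43 = 793531459841715586708036168178024323927865769397. Using exponentiation by squaring, this requires 8 multiplications. The key idea: if the exponent is even, square the half-power; if odd, multiply by the base once.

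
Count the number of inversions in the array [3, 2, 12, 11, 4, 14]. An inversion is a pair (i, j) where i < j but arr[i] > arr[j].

Finding inversions in [3, 2, 12, 11, 4, 14]:

(0, 1): arr[0]=3 > arr[1]=2
(2, 3): arr[2]=12 > arr[3]=11
(2, 4): arr[2]=12 > arr[4]=4
(3, 4): arr[3]=11 > arr[4]=4

Total inversions: 4

The array has 4 inversion(s): (0,1), (2,3), (2,4), (3,4). Each pair (i,j) satisfies i < j and arr[i] > arr[j].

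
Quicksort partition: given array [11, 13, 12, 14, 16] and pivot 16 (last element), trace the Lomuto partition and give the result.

Lomuto partition with pivot = 16:

Initial array: [11, 13, 12, 14, 16]

arr[0]=11 <= 16: swap with position 0, array becomes [11, 13, 12, 14, 16]
arr[1]=13 <= 16: swap with position 1, array becomes [11, 13, 12, 14, 16]
arr[2]=12 <= 16: swap with position 2, array becomes [11, 13, 12, 14, 16]
arr[3]=14 <= 16: swap with position 3, array becomes [11, 13, 12, 14, 16]

Place pivot at position 4: [11, 13, 12, 14, 16]
Pivot position: 4

After partitioning with pivot 16, the array becomes [11, 13, 12, 14, 16]. The pivot is placed at index 4. All elements to the left of the pivot are <= 16, and all elements to the right are > 16.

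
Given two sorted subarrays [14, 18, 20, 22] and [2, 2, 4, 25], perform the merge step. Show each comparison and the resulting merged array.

Merging process:

Compare 14 vs 2: take 2 from right. Merged: [2]
Compare 14 vs 2: take 2 from right. Merged: [2, 2]
Compare 14 vs 4: take 4 from right. Merged: [2, 2, 4]
Compare 14 vs 25: take 14 from left. Merged: [2, 2, 4, 14]
Compare 18 vs 25: take 18 from left. Merged: [2, 2, 4, 14, 18]
Compare 20 vs 25: take 20 from left. Merged: [2, 2, 4, 14, 18, 20]
Compare 22 vs 25: take 22 from left. Merged: [2, 2, 4, 14, 18, 20, 22]
Append remaining from right: [25]. Merged: [2, 2, 4, 14, 18, 20, 22, 25]

Final merged array: [2, 2, 4, 14, 18, 20, 22, 25]
Total comparisons: 7

The merged array is [2, 2, 4, 14, 18, 20, 22, 25], requiring 7 comparisons. The merge step runs in O(n) time where n is the total number of elements.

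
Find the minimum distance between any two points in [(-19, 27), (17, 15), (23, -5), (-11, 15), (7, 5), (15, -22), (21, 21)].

Computing all pairwise distances among 7 points:

d((-19, 27), (17, 15)) = 37.9473
d((-19, 27), (23, -5)) = 52.8015
d((-19, 27), (-11, 15)) = 14.4222
d((-19, 27), (7, 5)) = 34.0588
d((-19, 27), (15, -22)) = 59.6406
d((-19, 27), (21, 21)) = 40.4475
d((17, 15), (23, -5)) = 20.8806
d((17, 15), (-11, 15)) = 28.0
d((17, 15), (7, 5)) = 14.1421
d((17, 15), (15, -22)) = 37.054
d((17, 15), (21, 21)) = 7.2111 <-- minimum
d((23, -5), (-11, 15)) = 39.4462
d((23, -5), (7, 5)) = 18.868
d((23, -5), (15, -22)) = 18.7883
d((23, -5), (21, 21)) = 26.0768
d((-11, 15), (7, 5)) = 20.5913
d((-11, 15), (15, -22)) = 45.2217
d((-11, 15), (21, 21)) = 32.5576
d((7, 5), (15, -22)) = 28.1603
d((7, 5), (21, 21)) = 21.2603
d((15, -22), (21, 21)) = 43.4166

Closest pair: (17, 15) and (21, 21) with distance 7.2111

The closest pair is (17, 15) and (21, 21) with Euclidean distance 7.2111. For 7 points, brute-force pairwise comparison is shown above. For large n, the divide-and-conquer algorithm (sort by x, recurse on halves, check the dividing strip) achieves O(n log n).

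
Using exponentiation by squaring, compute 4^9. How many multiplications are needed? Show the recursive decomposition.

Computing 4^9 by squaring (build up from 4^1; each line after the first costs one multiplication):

4^1 = 4
4^2 = (4^1)^2 = 4^2 = 16
4^4 = (4^2)^2 = 16^2 = 256
4^8 = (4^4)^2 = 256^2 = 65536
4^9 = 4 * 4^8 = 4 * 65536 = 262144

Result: 262144
Multiplications needed: 4 (4 lines after 4^1)

4^9 = 262144. Using exponentiation by squaring, this requires 4 multiplications. The key idea: if the exponent is even, square the half-power; if odd, multiply by the base once.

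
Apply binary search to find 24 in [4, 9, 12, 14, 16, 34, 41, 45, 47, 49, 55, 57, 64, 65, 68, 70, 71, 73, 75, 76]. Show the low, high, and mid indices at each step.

Binary search for 24 in [4, 9, 12, 14, 16, 34, 41, 45, 47, 49, 55, 57, 64, 65, 68, 70, 71, 73, 75, 76]:

lo=0, hi=19, mid=9, arr[mid]=49 -> 49 > 24, search left half
lo=0, hi=8, mid=4, arr[mid]=16 -> 16 < 24, search right half
lo=5, hi=8, mid=6, arr[mid]=41 -> 41 > 24, search left half
lo=5, hi=5, mid=5, arr[mid]=34 -> 34 > 24, search left half
lo=5 > hi=4, target 24 not found

Binary search determines that 24 is not in the array after 4 comparisons. The search space was exhausted without finding the target.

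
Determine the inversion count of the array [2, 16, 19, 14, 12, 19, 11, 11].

Finding inversions in [2, 16, 19, 14, 12, 19, 11, 11]:

(1, 3): arr[1]=16 > arr[3]=14
(1, 4): arr[1]=16 > arr[4]=12
(1, 6): arr[1]=16 > arr[6]=11
(1, 7): arr[1]=16 > arr[7]=11
(2, 3): arr[2]=19 > arr[3]=14
(2, 4): arr[2]=19 > arr[4]=12
(2, 6): arr[2]=19 > arr[6]=11
(2, 7): arr[2]=19 > arr[7]=11
(3, 4): arr[3]=14 > arr[4]=12
(3, 6): arr[3]=14 > arr[6]=11
(3, 7): arr[3]=14 > arr[7]=11
(4, 6): arr[4]=12 > arr[6]=11
(4, 7): arr[4]=12 > arr[7]=11
(5, 6): arr[5]=19 > arr[6]=11
(5, 7): arr[5]=19 > arr[7]=11

Total inversions: 15

The array has 15 inversion(s): (1,3), (1,4), (1,6), (1,7), (2,3), (2,4), (2,6), (2,7), (3,4), (3,6), (3,7), (4,6), (4,7), (5,6), (5,7). Each pair (i,j) satisfies i < j and arr[i] > arr[j].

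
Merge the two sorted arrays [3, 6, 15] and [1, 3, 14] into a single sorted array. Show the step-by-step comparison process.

Merging process:

Compare 3 vs 1: take 1 from right. Merged: [1]
Compare 3 vs 3: take 3 from left. Merged: [1, 3]
Compare 6 vs 3: take 3 from right. Merged: [1, 3, 3]
Compare 6 vs 14: take 6 from left. Merged: [1, 3, 3, 6]
Compare 15 vs 14: take 14 from right. Merged: [1, 3, 3, 6, 14]
Append remaining from left: [15]. Merged: [1, 3, 3, 6, 14, 15]

Final merged array: [1, 3, 3, 6, 14, 15]
Total comparisons: 5

The merged array is [1, 3, 3, 6, 14, 15], requiring 5 comparisons. The merge step runs in O(n) time where n is the total number of elements.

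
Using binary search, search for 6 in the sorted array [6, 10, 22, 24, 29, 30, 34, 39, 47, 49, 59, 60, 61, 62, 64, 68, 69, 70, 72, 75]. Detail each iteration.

Binary search for 6 in [6, 10, 22, 24, 29, 30, 34, 39, 47, 49, 59, 60, 61, 62, 64, 68, 69, 70, 72, 75]:

lo=0, hi=19, mid=9, arr[mid]=49 -> 49 > 6, search left half
lo=0, hi=8, mid=4, arr[mid]=29 -> 29 > 6, search left half
lo=0, hi=3, mid=1, arr[mid]=10 -> 10 > 6, search left half
lo=0, hi=0, mid=0, arr[mid]=6 -> Found target at index 0!

Binary search finds 6 at index 0 after 4 comparisons. The search repeatedly halves the search space by comparing with the middle element.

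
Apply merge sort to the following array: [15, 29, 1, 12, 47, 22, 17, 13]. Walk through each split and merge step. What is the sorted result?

Merge sort trace:

Split: [15, 29, 1, 12, 47, 22, 17, 13] -> [15, 29, 1, 12] and [47, 22, 17, 13]
  Split: [15, 29, 1, 12] -> [15, 29] and [1, 12]
    Split: [15, 29] -> [15] and [29]
    Merge: [15] + [29] -> [15, 29]
    Split: [1, 12] -> [1] and [12]
    Merge: [1] + [12] -> [1, 12]
  Merge: [15, 29] + [1, 12] -> [1, 12, 15, 29]
  Split: [47, 22, 17, 13] -> [47, 22] and [17, 13]
    Split: [47, 22] -> [47] and [22]
    Merge: [47] + [22] -> [22, 47]
    Split: [17, 13] -> [17] and [13]
    Merge: [17] + [13] -> [13, 17]
  Merge: [22, 47] + [13, 17] -> [13, 17, 22, 47]
Merge: [1, 12, 15, 29] + [13, 17, 22, 47] -> [1, 12, 13, 15, 17, 22, 29, 47]

Final sorted array: [1, 12, 13, 15, 17, 22, 29, 47]

The merge sort proceeds by recursively splitting the array and merging sorted halves.
After all merges, the sorted array is [1, 12, 13, 15, 17, 22, 29, 47].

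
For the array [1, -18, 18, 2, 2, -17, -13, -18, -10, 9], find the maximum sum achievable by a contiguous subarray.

Using Kadane's algorithm on [1, -18, 18, 2, 2, -17, -13, -18, -10, 9]:

Scanning through the array:
Position 1 (value -18): max_ending_here = -17, max_so_far = 1
Position 2 (value 18): max_ending_here = 18, max_so_far = 18
Position 3 (value 2): max_ending_here = 20, max_so_far = 20
Position 4 (value 2): max_ending_here = 22, max_so_far = 22
Position 5 (value -17): max_ending_here = 5, max_so_far = 22
Position 6 (value -13): max_ending_here = -8, max_so_far = 22
Position 7 (value -18): max_ending_here = -18, max_so_far = 22
Position 8 (value -10): max_ending_here = -10, max_so_far = 22
Position 9 (value 9): max_ending_here = 9, max_so_far = 22

Maximum subarray: [18, 2, 2]
Maximum sum: 22

The maximum subarray is [18, 2, 2] with sum 22. This subarray runs from index 2 to index 4.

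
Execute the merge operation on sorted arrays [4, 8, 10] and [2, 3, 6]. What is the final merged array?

Merging process:

Compare 4 vs 2: take 2 from right. Merged: [2]
Compare 4 vs 3: take 3 from right. Merged: [2, 3]
Compare 4 vs 6: take 4 from left. Merged: [2, 3, 4]
Compare 8 vs 6: take 6 from right. Merged: [2, 3, 4, 6]
Append remaining from left: [8, 10]. Merged: [2, 3, 4, 6, 8, 10]

Final merged array: [2, 3, 4, 6, 8, 10]
Total comparisons: 4

The merged array is [2, 3, 4, 6, 8, 10], requiring 4 comparisons. The merge step runs in O(n) time where n is the total number of elements.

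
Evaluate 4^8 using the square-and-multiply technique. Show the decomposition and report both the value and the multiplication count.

Computing 4^8 by squaring (build up from 4^1; each line after the first costs one multiplication):

4^1 = 4
4^2 = (4^1)^2 = 4^2 = 16
4^4 = (4^2)^2 = 16^2 = 256
4^8 = (4^4)^2 = 256^2 = 65536

Result: 65536
Multiplications needed: 3 (3 lines after 4^1)

4^8 = 65536. Using exponentiation by squaring, this requires 3 multiplications. The key idea: if the exponent is even, square the half-power; if odd, multiply by the base once.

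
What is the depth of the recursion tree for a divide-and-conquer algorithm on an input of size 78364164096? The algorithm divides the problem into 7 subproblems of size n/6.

For divide and conquer with division factor 6:

Problem sizes at each level:
Level 0: 78364164096
Level 1: 13060694016
Level 2: 2176782336
Level 3: 362797056
Level 4: 60466176
Level 5: 10077696
Level 6: 1679616
Level 7: 279936
Level 8: 46656
Level 9: 7776
Level 10: 1296
Level 11: 216
Level 12: 36
Level 13: 6
Level 14: 1

The root is level 0 and the size-1 base case is level 14 (the tree spans levels 0 through 14, i.e. 15 levels counting the root), so the depth is the number of divisions: log_6(78364164096) = 14

The recursion tree depth is log_6(78364164096) = 14. At each level, the problem size is divided by 6, so it takes 14 divisions to reduce to a base case of size 1. The algorithm makes 7 recursive calls at each level.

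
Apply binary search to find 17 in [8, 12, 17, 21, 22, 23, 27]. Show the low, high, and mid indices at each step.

Binary search for 17 in [8, 12, 17, 21, 22, 23, 27]:

lo=0, hi=6, mid=3, arr[mid]=21 -> 21 > 17, search left half
lo=0, hi=2, mid=1, arr[mid]=12 -> 12 < 17, search right half
lo=2, hi=2, mid=2, arr[mid]=17 -> Found target at index 2!

Binary search finds 17 at index 2 after 3 comparisons. The search repeatedly halves the search space by comparing with the middle element.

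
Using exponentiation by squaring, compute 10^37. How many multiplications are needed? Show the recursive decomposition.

Computing 10^37 by squaring (build up from 10^1; each line after the first costs one multiplication):

10^1 = 10
10^2 = (10^1)^2 = 10^2 = 100
10^4 = (10^2)^2 = 100^2 = 10000
10^8 = (10^4)^2 = 10000^2 = 100000000
10^9 = 10 * 10^8 = 10 * 100000000 = 1000000000
10^18 = (10^9)^2 = 1000000000^2 = 1000000000000000000
10^36 = (10^18)^2 = 1000000000000000000^2 = 1000000000000000000000000000000000000
10^37 = 10 * 10^36 = 10 * 1000000000000000000000000000000000000 = 10000000000000000000000000000000000000

Result: 10000000000000000000000000000000000000
Multiplications needed: 7 (7 lines after 10^1)

10^37 = 10000000000000000000000000000000000000. Using exponentiation by squaring, this requires 7 multiplications. The key idea: if the exponent is even, square the half-power; if odd, multiply by the base once.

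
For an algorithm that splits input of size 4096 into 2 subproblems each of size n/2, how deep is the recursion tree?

For divide and conquer with division factor 2:

Problem sizes at each level:
Level 0: 4096
Level 1: 2048
Level 2: 1024
Level 3: 512
Level 4: 256
Level 5: 128
Level 6: 64
Level 7: 32
Level 8: 16
Level 9: 8
Level 10: 4
Level 11: 2
Level 12: 1

The root is level 0 and the size-1 base case is level 12 (the tree spans levels 0 through 12, i.e. 13 levels counting the root), so the depth is the number of divisions: log_2(4096) = 12

The recursion tree depth is log_2(4096) = 12. At each level, the problem size is divided by 2, so it takes 12 divisions to reduce to a base case of size 1. The algorithm makes 2 recursive calls at each level.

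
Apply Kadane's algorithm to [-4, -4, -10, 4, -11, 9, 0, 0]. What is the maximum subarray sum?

Using Kadane's algorithm on [-4, -4, -10, 4, -11, 9, 0, 0]:

Scanning through the array:
Position 1 (value -4): max_ending_here = -4, max_so_far = -4
Position 2 (value -10): max_ending_here = -10, max_so_far = -4
Position 3 (value 4): max_ending_here = 4, max_so_far = 4
Position 4 (value -11): max_ending_here = -7, max_so_far = 4
Position 5 (value 9): max_ending_here = 9, max_so_far = 9
Position 6 (value 0): max_ending_here = 9, max_so_far = 9
Position 7 (value 0): max_ending_here = 9, max_so_far = 9

Maximum subarray: [9]
Maximum sum: 9

The maximum subarray is [9] with sum 9. This subarray runs from index 5 to index 5.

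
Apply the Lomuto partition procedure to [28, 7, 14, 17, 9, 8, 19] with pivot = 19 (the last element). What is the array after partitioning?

Lomuto partition with pivot = 19:

Initial array: [28, 7, 14, 17, 9, 8, 19]

arr[0]=28 > 19: no swap
arr[1]=7 <= 19: swap with position 0, array becomes [7, 28, 14, 17, 9, 8, 19]
arr[2]=14 <= 19: swap with position 1, array becomes [7, 14, 28, 17, 9, 8, 19]
arr[3]=17 <= 19: swap with position 2, array becomes [7, 14, 17, 28, 9, 8, 19]
arr[4]=9 <= 19: swap with position 3, array becomes [7, 14, 17, 9, 28, 8, 19]
arr[5]=8 <= 19: swap with position 4, array becomes [7, 14, 17, 9, 8, 28, 19]

Place pivot at position 5: [7, 14, 17, 9, 8, 19, 28]
Pivot position: 5

After partitioning with pivot 19, the array becomes [7, 14, 17, 9, 8, 19, 28]. The pivot is placed at index 5. All elements to the left of the pivot are <= 19, and all elements to the right are > 19.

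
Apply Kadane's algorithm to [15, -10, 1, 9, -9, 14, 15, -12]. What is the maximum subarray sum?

Using Kadane's algorithm on [15, -10, 1, 9, -9, 14, 15, -12]:

Scanning through the array:
Position 1 (value -10): max_ending_here = 5, max_so_far = 15
Position 2 (value 1): max_ending_here = 6, max_so_far = 15
Position 3 (value 9): max_ending_here = 15, max_so_far = 15
Position 4 (value -9): max_ending_here = 6, max_so_far = 15
Position 5 (value 14): max_ending_here = 20, max_so_far = 20
Position 6 (value 15): max_ending_here = 35, max_so_far = 35
Position 7 (value -12): max_ending_here = 23, max_so_far = 35

Maximum subarray: [15, -10, 1, 9, -9, 14, 15]
Maximum sum: 35

The maximum subarray is [15, -10, 1, 9, -9, 14, 15] with sum 35. This subarray runs from index 0 to index 6.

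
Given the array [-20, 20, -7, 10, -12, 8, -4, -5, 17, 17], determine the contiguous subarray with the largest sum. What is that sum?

Using Kadane's algorithm on [-20, 20, -7, 10, -12, 8, -4, -5, 17, 17]:

Scanning through the array:
Position 1 (value 20): max_ending_here = 20, max_so_far = 20
Position 2 (value -7): max_ending_here = 13, max_so_far = 20
Position 3 (value 10): max_ending_here = 23, max_so_far = 23
Position 4 (value -12): max_ending_here = 11, max_so_far = 23
Position 5 (value 8): max_ending_here = 19, max_so_far = 23
Position 6 (value -4): max_ending_here = 15, max_so_far = 23
Position 7 (value -5): max_ending_here = 10, max_so_far = 23
Position 8 (value 17): max_ending_here = 27, max_so_far = 27
Position 9 (value 17): max_ending_here = 44, max_so_far = 44

Maximum subarray: [20, -7, 10, -12, 8, -4, -5, 17, 17]
Maximum sum: 44

The maximum subarray is [20, -7, 10, -12, 8, -4, -5, 17, 17] with sum 44. This subarray runs from index 1 to index 9.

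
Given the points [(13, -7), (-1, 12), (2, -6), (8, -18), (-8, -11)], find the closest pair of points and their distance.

Computing all pairwise distances among 5 points:

d((13, -7), (-1, 12)) = 23.6008
d((13, -7), (2, -6)) = 11.0454 <-- minimum
d((13, -7), (8, -18)) = 12.083
d((13, -7), (-8, -11)) = 21.3776
d((-1, 12), (2, -6)) = 18.2483
d((-1, 12), (8, -18)) = 31.3209
d((-1, 12), (-8, -11)) = 24.0416
d((2, -6), (8, -18)) = 13.4164
d((2, -6), (-8, -11)) = 11.1803
d((8, -18), (-8, -11)) = 17.4642

Closest pair: (13, -7) and (2, -6) with distance 11.0454

The closest pair is (13, -7) and (2, -6) with Euclidean distance 11.0454. For 5 points, brute-force pairwise comparison is shown above. For large n, the divide-and-conquer algorithm (sort by x, recurse on halves, check the dividing strip) achieves O(n log n).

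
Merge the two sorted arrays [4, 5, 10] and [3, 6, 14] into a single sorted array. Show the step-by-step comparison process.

Merging process:

Compare 4 vs 3: take 3 from right. Merged: [3]
Compare 4 vs 6: take 4 from left. Merged: [3, 4]
Compare 5 vs 6: take 5 from left. Merged: [3, 4, 5]
Compare 10 vs 6: take 6 from right. Merged: [3, 4, 5, 6]
Compare 10 vs 14: take 10 from left. Merged: [3, 4, 5, 6, 10]
Append remaining from right: [14]. Merged: [3, 4, 5, 6, 10, 14]

Final merged array: [3, 4, 5, 6, 10, 14]
Total comparisons: 5

The merged array is [3, 4, 5, 6, 10, 14], requiring 5 comparisons. The merge step runs in O(n) time where n is the total number of elements.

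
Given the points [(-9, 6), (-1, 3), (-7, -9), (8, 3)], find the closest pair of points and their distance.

Computing all pairwise distances among 4 points:

d((-9, 6), (-1, 3)) = 8.544 <-- minimum
d((-9, 6), (-7, -9)) = 15.1327
d((-9, 6), (8, 3)) = 17.2627
d((-1, 3), (-7, -9)) = 13.4164
d((-1, 3), (8, 3)) = 9.0
d((-7, -9), (8, 3)) = 19.2094

Closest pair: (-9, 6) and (-1, 3) with distance 8.544

The closest pair is (-9, 6) and (-1, 3) with Euclidean distance 8.544. For 4 points, brute-force pairwise comparison is shown above. For large n, the divide-and-conquer algorithm (sort by x, recurse on halves, check the dividing strip) achieves O(n log n).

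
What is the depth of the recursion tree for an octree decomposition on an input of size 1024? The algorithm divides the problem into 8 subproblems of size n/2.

For divide and conquer with division factor 2:

Problem sizes at each level:
Level 0: 1024
Level 1: 512
Level 2: 256
Level 3: 128
Level 4: 64
Level 5: 32
Level 6: 16
Level 7: 8
Level 8: 4
Level 9: 2
Level 10: 1

The root is level 0 and the size-1 base case is level 10 (the tree spans levels 0 through 10, i.e. 11 levels counting the root), so the depth is the number of divisions: log_2(1024) = 10

The recursion tree depth is log_2(1024) = 10. At each level, the problem size is divided by 2, so it takes 10 divisions to reduce to a base case of size 1. The algorithm makes 8 recursive calls at each level.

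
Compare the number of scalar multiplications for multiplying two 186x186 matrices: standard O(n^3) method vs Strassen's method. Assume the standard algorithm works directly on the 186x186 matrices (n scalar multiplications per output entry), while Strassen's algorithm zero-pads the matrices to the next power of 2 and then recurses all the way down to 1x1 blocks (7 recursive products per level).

Matrix multiplication for 186x186 matrices:

Strassen's algorithm requires power-of-2 dimensions. Pad 186x186 to 256x256 (next power of 2).

Standard algorithm: 186^3 = 6434856 multiplications
Strassen's algorithm: 7^(log2(256)) = 7^8 = 5764801 multiplications
Savings: 6434856 - 5764801 = 670055 multiplications

Standard: 6434856 multiplications (186^3). Strassen: 5764801 multiplications (7^8, after padding to 256x256). Strassen reduces 8 recursive multiplications to 7 at each level.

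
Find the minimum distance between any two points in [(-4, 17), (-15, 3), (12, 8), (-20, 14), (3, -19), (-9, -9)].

Computing all pairwise distances among 6 points:

d((-4, 17), (-15, 3)) = 17.8045
d((-4, 17), (12, 8)) = 18.3576
d((-4, 17), (-20, 14)) = 16.2788
d((-4, 17), (3, -19)) = 36.6742
d((-4, 17), (-9, -9)) = 26.4764
d((-15, 3), (12, 8)) = 27.4591
d((-15, 3), (-20, 14)) = 12.083 <-- minimum
d((-15, 3), (3, -19)) = 28.4253
d((-15, 3), (-9, -9)) = 13.4164
d((12, 8), (-20, 14)) = 32.5576
d((12, 8), (3, -19)) = 28.4605
d((12, 8), (-9, -9)) = 27.0185
d((-20, 14), (3, -19)) = 40.2244
d((-20, 14), (-9, -9)) = 25.4951
d((3, -19), (-9, -9)) = 15.6205

Closest pair: (-15, 3) and (-20, 14) with distance 12.083

The closest pair is (-15, 3) and (-20, 14) with Euclidean distance 12.083. For 6 points, brute-force pairwise comparison is shown above. For large n, the divide-and-conquer algorithm (sort by x, recurse on halves, check the dividing strip) achieves O(n log n).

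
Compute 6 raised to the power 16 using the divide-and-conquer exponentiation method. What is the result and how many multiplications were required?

Computing 6^16 by squaring (build up from 6^1; each line after the first costs one multiplication):

6^1 = 6
6^2 = (6^1)^2 = 6^2 = 36
6^4 = (6^2)^2 = 36^2 = 1296
6^8 = (6^4)^2 = 1296^2 = 1679616
6^16 = (6^8)^2 = 1679616^2 = 2821109907456

Result: 2821109907456
Multiplications needed: 4 (4 lines after 6^1)

6^16 = 2821109907456. Using exponentiation by squaring, this requires 4 multiplications. The key idea: if the exponent is even, square the half-power; if odd, multiply by the base once.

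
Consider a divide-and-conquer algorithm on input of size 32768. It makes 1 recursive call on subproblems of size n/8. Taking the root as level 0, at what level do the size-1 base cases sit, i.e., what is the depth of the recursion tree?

For divide and conquer with division factor 8:

Problem sizes at each level:
Level 0: 32768
Level 1: 4096
Level 2: 512
Level 3: 64
Level 4: 8
Level 5: 1

The root is level 0 and the size-1 base case is level 5 (the tree spans levels 0 through 5, i.e. 6 levels counting the root), so the depth is the number of divisions: log_8(32768) = 5

The recursion tree depth is log_8(32768) = 5. At each level, the problem size is divided by 8, so it takes 5 divisions to reduce to a base case of size 1. The algorithm makes 1 recursive call at each level.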